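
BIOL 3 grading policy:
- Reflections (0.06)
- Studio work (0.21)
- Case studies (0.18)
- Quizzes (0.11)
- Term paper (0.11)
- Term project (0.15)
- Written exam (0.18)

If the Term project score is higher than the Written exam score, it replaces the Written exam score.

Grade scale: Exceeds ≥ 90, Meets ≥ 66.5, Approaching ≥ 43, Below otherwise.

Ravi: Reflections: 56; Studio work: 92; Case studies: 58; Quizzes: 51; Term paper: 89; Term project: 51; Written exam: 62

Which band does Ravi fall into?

Term project (51) ≤ Written exam (62), so Written exam stays at 62.
Weighted total:
  Reflections 56 × 0.06 = 3.36
  Studio work 92 × 0.21 = 19.32
  Case studies 58 × 0.18 = 10.44
  Quizzes 51 × 0.11 = 5.61
  Term paper 89 × 0.11 = 9.79
  Term project 51 × 0.15 = 7.65
  Written exam 62 × 0.18 = 11.16
Sum = 67.33
67.33 is ≥ 66.5 and < 90 → Meets

Meets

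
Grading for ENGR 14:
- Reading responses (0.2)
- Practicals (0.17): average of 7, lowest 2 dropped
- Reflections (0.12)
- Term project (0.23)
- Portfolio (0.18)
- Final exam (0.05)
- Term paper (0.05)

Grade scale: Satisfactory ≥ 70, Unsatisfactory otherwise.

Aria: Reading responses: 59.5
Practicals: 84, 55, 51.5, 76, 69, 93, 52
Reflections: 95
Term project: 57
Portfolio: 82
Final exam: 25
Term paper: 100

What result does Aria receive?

Satisfactory

Practicals: drop 51.5, 52 → average of remaining 5 = 377/5 = 75.4
Weighted total:
  Reading responses 59.5 × 0.2 = 11.9
  Practicals 75.4 × 0.17 = 12.818
  Reflections 95 × 0.12 = 11.4
  Term project 57 × 0.23 = 13.11
  Portfolio 82 × 0.18 = 14.76
  Final exam 25 × 0.05 = 1.25
  Term paper 100 × 0.05 = 5
Sum = 70.238
70.238 ≥ 70 → Satisfactory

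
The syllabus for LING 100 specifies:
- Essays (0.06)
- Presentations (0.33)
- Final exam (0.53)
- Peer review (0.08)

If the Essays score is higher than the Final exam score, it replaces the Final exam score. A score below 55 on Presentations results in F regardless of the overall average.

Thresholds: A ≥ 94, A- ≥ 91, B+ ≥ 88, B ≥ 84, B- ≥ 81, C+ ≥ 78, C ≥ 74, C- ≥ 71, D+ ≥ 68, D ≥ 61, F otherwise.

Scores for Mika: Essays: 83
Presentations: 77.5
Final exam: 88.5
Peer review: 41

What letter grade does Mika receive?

C+

Essays (83) ≤ Final exam (88.5), so Final exam stays at 88.5.
Presentations score 77.5 ≥ 55: minimum met.
Weighted total:
  Essays 83 × 0.06 = 4.98
  Presentations 77.5 × 0.33 = 25.575
  Final exam 88.5 × 0.53 = 46.905
  Peer review 41 × 0.08 = 3.28
Sum = 80.74
80.74 is ≥ 78 and < 81 → C+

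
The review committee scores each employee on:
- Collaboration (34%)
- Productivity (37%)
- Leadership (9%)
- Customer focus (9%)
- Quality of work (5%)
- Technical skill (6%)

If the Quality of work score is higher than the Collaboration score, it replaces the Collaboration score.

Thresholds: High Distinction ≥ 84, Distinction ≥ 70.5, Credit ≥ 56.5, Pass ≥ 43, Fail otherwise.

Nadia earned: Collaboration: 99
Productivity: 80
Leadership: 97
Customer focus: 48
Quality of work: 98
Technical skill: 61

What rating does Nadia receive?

Quality of work (98) ≤ Collaboration (99), so Collaboration stays at 99.
Weighted total:
  Collaboration 99 × 0.34 = 33.66
  Productivity 80 × 0.37 = 29.6
  Leadership 97 × 0.09 = 8.73
  Customer focus 48 × 0.09 = 4.32
  Quality of work 98 × 0.05 = 4.9
  Technical skill 61 × 0.06 = 3.66
Sum = 84.87
84.87 ≥ 84 → High Distinction

High Distinction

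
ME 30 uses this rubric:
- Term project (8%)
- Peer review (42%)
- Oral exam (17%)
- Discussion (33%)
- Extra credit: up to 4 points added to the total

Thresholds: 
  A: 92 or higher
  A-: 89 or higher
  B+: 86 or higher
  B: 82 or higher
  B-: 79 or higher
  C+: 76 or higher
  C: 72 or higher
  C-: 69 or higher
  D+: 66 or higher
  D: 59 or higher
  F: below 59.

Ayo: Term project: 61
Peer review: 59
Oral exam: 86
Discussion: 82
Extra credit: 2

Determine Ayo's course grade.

C

Weighted total:
  Term project 61 × 0.08 = 4.88
  Peer review 59 × 0.42 = 24.78
  Oral exam 86 × 0.17 = 14.62
  Discussion 82 × 0.33 = 27.06
Sum = 71.34
Extra credit: 71.34 + 2 = 73.34
73.34 is ≥ 72 and < 76 → C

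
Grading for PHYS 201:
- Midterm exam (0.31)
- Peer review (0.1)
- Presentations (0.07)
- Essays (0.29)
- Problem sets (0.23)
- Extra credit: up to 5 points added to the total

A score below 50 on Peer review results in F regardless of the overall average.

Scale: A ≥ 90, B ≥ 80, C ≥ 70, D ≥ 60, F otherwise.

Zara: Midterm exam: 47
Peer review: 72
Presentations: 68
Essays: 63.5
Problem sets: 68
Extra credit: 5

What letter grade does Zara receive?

Peer review score 72 ≥ 50: minimum met.
Weighted total:
  Midterm exam 47 × 0.31 = 14.57
  Peer review 72 × 0.1 = 7.2
  Presentations 68 × 0.07 = 4.76
  Essays 63.5 × 0.29 = 18.415
  Problem sets 68 × 0.23 = 15.64
Sum = 60.585
Extra credit: 60.585 + 5 = 65.585
65.585 is ≥ 60 and < 70 → D

D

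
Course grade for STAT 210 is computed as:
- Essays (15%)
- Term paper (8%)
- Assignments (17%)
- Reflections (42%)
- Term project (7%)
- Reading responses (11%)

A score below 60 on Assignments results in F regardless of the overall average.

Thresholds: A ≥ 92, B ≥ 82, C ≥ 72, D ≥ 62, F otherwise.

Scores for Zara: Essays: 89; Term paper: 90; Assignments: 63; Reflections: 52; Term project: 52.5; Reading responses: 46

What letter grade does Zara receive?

F

Assignments score 63 ≥ 60: minimum met.
Weighted total:
  Essays 89 × 0.15 = 13.35
  Term paper 90 × 0.08 = 7.2
  Assignments 63 × 0.17 = 10.71
  Reflections 52 × 0.42 = 21.84
  Term project 52.5 × 0.07 = 3.675
  Reading responses 46 × 0.11 = 5.06
Sum = 61.835
61.835 < 62 → F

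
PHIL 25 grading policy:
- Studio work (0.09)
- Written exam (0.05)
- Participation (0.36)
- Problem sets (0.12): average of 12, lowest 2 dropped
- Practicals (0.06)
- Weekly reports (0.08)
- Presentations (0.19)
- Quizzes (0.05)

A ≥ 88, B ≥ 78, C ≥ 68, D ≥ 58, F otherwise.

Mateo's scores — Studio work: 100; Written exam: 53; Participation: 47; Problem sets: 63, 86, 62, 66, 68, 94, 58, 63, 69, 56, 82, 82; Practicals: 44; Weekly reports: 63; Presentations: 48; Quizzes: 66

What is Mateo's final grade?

F

Problem sets: drop 56, 58 → average of remaining 10 = 735/10 = 73.5
Weighted total:
  Studio work 100 × 0.09 = 9
  Written exam 53 × 0.05 = 2.65
  Participation 47 × 0.36 = 16.92
  Problem sets 73.5 × 0.12 = 8.82
  Practicals 44 × 0.06 = 2.64
  Weekly reports 63 × 0.08 = 5.04
  Presentations 48 × 0.19 = 9.12
  Quizzes 66 × 0.05 = 3.3
Sum = 57.49
57.49 < 58 → F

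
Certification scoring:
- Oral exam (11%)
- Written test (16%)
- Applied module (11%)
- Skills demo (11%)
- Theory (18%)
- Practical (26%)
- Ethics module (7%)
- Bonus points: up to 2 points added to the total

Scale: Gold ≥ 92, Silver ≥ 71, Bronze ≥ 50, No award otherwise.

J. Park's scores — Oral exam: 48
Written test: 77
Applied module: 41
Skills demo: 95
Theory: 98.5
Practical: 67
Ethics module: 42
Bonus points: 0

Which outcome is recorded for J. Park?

Weighted total:
  Oral exam 48 × 0.11 = 5.28
  Written test 77 × 0.16 = 12.32
  Applied module 41 × 0.11 = 4.51
  Skills demo 95 × 0.11 = 10.45
  Theory 98.5 × 0.18 = 17.73
  Practical 67 × 0.26 = 17.42
  Ethics module 42 × 0.07 = 2.94
Sum = 70.65
Bonus points: 70.65 + 0 = 70.65
70.65 is ≥ 50 and < 71 → Bronze

Bronze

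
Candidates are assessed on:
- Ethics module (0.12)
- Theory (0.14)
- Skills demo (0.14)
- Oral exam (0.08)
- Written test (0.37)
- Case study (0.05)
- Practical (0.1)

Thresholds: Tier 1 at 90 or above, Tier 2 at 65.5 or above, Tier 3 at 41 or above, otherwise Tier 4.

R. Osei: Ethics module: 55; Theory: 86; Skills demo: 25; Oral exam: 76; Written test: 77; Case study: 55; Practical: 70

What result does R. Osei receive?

Weighted total:
  Ethics module 55 × 0.12 = 6.6
  Theory 86 × 0.14 = 12.04
  Skills demo 25 × 0.14 = 3.5
  Oral exam 76 × 0.08 = 6.08
  Written test 77 × 0.37 = 28.49
  Case study 55 × 0.05 = 2.75
  Practical 70 × 0.1 = 7
Sum = 66.46
66.46 is ≥ 65.5 and < 90 → Tier 2

Tier 2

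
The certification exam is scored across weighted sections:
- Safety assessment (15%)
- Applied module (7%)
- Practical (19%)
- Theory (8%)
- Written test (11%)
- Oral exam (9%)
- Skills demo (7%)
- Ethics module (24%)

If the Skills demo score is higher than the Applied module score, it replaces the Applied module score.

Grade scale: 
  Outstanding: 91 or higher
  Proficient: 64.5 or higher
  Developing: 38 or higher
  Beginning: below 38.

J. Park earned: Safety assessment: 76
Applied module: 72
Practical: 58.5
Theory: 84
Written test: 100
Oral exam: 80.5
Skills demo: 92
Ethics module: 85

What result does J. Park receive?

Skills demo (92) > Applied module (72), so Applied module counts as 92.
Weighted total:
  Safety assessment 76 × 0.15 = 11.4
  Applied module 92 × 0.07 = 6.44
  Practical 58.5 × 0.19 = 11.115
  Theory 84 × 0.08 = 6.72
  Written test 100 × 0.11 = 11
  Oral exam 80.5 × 0.09 = 7.245
  Skills demo 92 × 0.07 = 6.44
  Ethics module 85 × 0.24 = 20.4
Sum = 80.76
80.76 is ≥ 64.5 and < 91 → Proficient

Proficient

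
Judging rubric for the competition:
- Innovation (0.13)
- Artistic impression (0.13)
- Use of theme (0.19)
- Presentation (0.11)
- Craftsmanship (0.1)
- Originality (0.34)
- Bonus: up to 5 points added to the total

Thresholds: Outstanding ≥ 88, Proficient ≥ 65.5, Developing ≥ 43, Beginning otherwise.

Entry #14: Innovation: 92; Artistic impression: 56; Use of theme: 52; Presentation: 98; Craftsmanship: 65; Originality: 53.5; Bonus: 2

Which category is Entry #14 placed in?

Proficient

Weighted total:
  Innovation 92 × 0.13 = 11.96
  Artistic impression 56 × 0.13 = 7.28
  Use of theme 52 × 0.19 = 9.88
  Presentation 98 × 0.11 = 10.78
  Craftsmanship 65 × 0.1 = 6.5
  Originality 53.5 × 0.34 = 18.19
Sum = 64.59
Bonus: 64.59 + 2 = 66.59
66.59 is ≥ 65.5 and < 88 → Proficient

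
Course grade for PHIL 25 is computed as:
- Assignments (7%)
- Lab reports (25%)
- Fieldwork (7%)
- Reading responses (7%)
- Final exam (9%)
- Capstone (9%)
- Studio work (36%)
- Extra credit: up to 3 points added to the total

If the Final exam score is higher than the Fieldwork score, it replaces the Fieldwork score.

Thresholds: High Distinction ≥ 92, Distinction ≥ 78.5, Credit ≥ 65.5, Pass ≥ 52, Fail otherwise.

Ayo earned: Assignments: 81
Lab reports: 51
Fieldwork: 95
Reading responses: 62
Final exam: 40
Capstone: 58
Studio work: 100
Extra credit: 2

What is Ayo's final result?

Credit

Final exam (40) ≤ Fieldwork (95), so Fieldwork stays at 95.
Weighted total:
  Assignments 81 × 0.07 = 5.67
  Lab reports 51 × 0.25 = 12.75
  Fieldwork 95 × 0.07 = 6.65
  Reading responses 62 × 0.07 = 4.34
  Final exam 40 × 0.09 = 3.6
  Capstone 58 × 0.09 = 5.22
  Studio work 100 × 0.36 = 36
Sum = 74.23
Extra credit: 74.23 + 2 = 76.23
76.23 is ≥ 65.5 and < 78.5 → Credit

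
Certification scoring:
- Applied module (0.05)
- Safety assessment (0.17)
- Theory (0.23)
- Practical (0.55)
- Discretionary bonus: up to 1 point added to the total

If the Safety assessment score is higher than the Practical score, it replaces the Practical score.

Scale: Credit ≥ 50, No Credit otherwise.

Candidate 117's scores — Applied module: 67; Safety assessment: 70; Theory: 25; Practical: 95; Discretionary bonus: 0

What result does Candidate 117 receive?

Credit

Safety assessment (70) ≤ Practical (95), so Practical stays at 95.
Weighted total:
  Applied module 67 × 0.05 = 3.35
  Safety assessment 70 × 0.17 = 11.9
  Theory 25 × 0.23 = 5.75
  Practical 95 × 0.55 = 52.25
Sum = 73.25
Discretionary bonus: 73.25 + 0 = 73.25
73.25 ≥ 50 → Credit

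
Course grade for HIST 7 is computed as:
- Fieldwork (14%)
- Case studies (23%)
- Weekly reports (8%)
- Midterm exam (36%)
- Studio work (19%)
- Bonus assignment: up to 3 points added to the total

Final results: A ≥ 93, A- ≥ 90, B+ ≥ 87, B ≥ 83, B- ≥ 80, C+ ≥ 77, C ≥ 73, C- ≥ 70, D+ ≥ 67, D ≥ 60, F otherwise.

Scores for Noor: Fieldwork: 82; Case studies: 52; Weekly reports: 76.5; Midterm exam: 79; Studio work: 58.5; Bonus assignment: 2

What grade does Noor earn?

C-

Weighted total:
  Fieldwork 82 × 0.14 = 11.48
  Case studies 52 × 0.23 = 11.96
  Weekly reports 76.5 × 0.08 = 6.12
  Midterm exam 79 × 0.36 = 28.44
  Studio work 58.5 × 0.19 = 11.115
Sum = 69.115
Bonus assignment: 69.115 + 2 = 71.115
71.115 is ≥ 70 and < 73 → C-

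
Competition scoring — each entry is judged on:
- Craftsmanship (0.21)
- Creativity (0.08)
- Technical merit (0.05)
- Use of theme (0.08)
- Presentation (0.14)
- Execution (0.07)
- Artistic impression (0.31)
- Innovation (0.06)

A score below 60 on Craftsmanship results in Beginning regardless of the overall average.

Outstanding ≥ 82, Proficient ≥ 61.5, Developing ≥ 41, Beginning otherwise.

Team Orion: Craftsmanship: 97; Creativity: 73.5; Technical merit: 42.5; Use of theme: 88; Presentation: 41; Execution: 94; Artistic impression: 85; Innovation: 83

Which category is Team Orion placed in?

Craftsmanship score 97 ≥ 60: minimum met.
Weighted total:
  Craftsmanship 97 × 0.21 = 20.37
  Creativity 73.5 × 0.08 = 5.88
  Technical merit 42.5 × 0.05 = 2.125
  Use of theme 88 × 0.08 = 7.04
  Presentation 41 × 0.14 = 5.74
  Execution 94 × 0.07 = 6.58
  Artistic impression 85 × 0.31 = 26.35
  Innovation 83 × 0.06 = 4.98
Sum = 79.065
79.065 is ≥ 61.5 and < 82 → Proficient

Proficient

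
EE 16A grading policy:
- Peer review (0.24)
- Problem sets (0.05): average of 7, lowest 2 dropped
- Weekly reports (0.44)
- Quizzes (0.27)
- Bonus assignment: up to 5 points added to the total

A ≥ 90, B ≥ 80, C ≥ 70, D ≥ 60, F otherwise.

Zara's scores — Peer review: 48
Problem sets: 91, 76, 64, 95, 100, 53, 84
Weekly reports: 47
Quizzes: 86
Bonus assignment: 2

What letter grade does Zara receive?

Problem sets: drop 53, 64 → average of remaining 5 = 446/5 = 89.2
Weighted total:
  Peer review 48 × 0.24 = 11.52
  Problem sets 89.2 × 0.05 = 4.46
  Weekly reports 47 × 0.44 = 20.68
  Quizzes 86 × 0.27 = 23.22
Sum = 59.88
Bonus assignment: 59.88 + 2 = 61.88
61.88 is ≥ 60 and < 70 → D

D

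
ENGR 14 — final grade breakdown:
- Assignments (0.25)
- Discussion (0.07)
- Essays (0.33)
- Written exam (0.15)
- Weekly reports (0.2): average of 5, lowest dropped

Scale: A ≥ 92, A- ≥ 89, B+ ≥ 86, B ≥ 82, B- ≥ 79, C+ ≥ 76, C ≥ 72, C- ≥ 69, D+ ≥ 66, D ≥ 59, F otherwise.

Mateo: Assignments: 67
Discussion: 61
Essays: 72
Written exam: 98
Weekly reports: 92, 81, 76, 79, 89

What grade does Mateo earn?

C+

Weekly reports: drop 76 → average of remaining 4 = 341/4 = 85.25
Weighted total:
  Assignments 67 × 0.25 = 16.75
  Discussion 61 × 0.07 = 4.27
  Essays 72 × 0.33 = 23.76
  Written exam 98 × 0.15 = 14.7
  Weekly reports 85.25 × 0.2 = 17.05
Sum = 76.53
76.53 is ≥ 76 and < 79 → C+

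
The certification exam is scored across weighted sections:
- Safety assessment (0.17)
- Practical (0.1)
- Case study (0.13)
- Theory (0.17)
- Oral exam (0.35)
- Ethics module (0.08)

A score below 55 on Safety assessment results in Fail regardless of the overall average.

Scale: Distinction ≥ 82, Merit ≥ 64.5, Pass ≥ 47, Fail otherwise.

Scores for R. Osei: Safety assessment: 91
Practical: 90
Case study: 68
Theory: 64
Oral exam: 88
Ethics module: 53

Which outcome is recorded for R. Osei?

Merit

Safety assessment score 91 ≥ 55: minimum met.
Weighted total:
  Safety assessment 91 × 0.17 = 15.47
  Practical 90 × 0.1 = 9
  Case study 68 × 0.13 = 8.84
  Theory 64 × 0.17 = 10.88
  Oral exam 88 × 0.35 = 30.8
  Ethics module 53 × 0.08 = 4.24
Sum = 79.23
79.23 is ≥ 64.5 and < 82 → Merit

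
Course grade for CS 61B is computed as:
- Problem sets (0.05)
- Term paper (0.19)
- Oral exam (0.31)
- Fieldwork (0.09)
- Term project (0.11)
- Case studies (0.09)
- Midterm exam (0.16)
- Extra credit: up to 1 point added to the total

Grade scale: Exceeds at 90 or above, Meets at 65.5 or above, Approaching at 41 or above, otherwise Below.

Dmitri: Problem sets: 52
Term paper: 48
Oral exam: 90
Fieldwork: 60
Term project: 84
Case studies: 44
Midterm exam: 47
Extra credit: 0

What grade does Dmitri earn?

Meets

Weighted total:
  Problem sets 52 × 0.05 = 2.6
  Term paper 48 × 0.19 = 9.12
  Oral exam 90 × 0.31 = 27.9
  Fieldwork 60 × 0.09 = 5.4
  Term project 84 × 0.11 = 9.24
  Case studies 44 × 0.09 = 3.96
  Midterm exam 47 × 0.16 = 7.52
Sum = 65.74
Extra credit: 65.74 + 0 = 65.74
65.74 is ≥ 65.5 and < 90 → Meets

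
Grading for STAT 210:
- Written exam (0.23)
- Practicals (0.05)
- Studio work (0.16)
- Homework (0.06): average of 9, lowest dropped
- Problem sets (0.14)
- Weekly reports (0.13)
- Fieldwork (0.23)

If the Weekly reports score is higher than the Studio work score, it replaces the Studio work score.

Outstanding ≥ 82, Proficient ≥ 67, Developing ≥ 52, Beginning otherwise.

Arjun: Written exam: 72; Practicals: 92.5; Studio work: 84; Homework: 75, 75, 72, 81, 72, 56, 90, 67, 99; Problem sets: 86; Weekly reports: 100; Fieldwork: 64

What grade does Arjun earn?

Homework: drop 56 → average of remaining 8 = 631/8 = 78.875
Weekly reports (100) > Studio work (84), so Studio work counts as 100.
Weighted total:
  Written exam 72 × 0.23 = 16.56
  Practicals 92.5 × 0.05 = 4.625
  Studio work 100 × 0.16 = 16
  Homework 78.875 × 0.06 = 4.7325
  Problem sets 86 × 0.14 = 12.04
  Weekly reports 100 × 0.13 = 13
  Fieldwork 64 × 0.23 = 14.72
Sum = 81.6775
81.6775 is ≥ 67 and < 82 → Proficient

Proficient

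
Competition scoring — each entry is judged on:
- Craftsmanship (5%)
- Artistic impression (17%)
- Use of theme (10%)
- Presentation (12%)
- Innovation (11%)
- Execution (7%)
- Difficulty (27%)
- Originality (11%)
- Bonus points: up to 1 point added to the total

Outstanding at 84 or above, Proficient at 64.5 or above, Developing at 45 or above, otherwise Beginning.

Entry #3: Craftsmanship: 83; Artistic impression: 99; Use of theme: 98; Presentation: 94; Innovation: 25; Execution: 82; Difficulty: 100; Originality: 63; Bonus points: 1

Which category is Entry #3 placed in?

Weighted total:
  Craftsmanship 83 × 0.05 = 4.15
  Artistic impression 99 × 0.17 = 16.83
  Use of theme 98 × 0.1 = 9.8
  Presentation 94 × 0.12 = 11.28
  Innovation 25 × 0.11 = 2.75
  Execution 82 × 0.07 = 5.74
  Difficulty 100 × 0.27 = 27
  Originality 63 × 0.11 = 6.93
Sum = 84.48
Bonus points: 84.48 + 1 = 85.48
85.48 ≥ 84 → Outstanding

Outstanding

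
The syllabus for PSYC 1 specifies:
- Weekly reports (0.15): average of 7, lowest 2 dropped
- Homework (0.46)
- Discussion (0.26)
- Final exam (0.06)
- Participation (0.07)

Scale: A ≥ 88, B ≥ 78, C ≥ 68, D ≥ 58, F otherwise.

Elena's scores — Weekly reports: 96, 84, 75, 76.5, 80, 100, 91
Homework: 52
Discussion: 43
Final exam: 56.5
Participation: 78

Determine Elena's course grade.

Weekly reports: drop 75, 76.5 → average of remaining 5 = 451/5 = 90.2
Weighted total:
  Weekly reports 90.2 × 0.15 = 13.53
  Homework 52 × 0.46 = 23.92
  Discussion 43 × 0.26 = 11.18
  Final exam 56.5 × 0.06 = 3.39
  Participation 78 × 0.07 = 5.46
Sum = 57.48
57.48 < 58 → F

F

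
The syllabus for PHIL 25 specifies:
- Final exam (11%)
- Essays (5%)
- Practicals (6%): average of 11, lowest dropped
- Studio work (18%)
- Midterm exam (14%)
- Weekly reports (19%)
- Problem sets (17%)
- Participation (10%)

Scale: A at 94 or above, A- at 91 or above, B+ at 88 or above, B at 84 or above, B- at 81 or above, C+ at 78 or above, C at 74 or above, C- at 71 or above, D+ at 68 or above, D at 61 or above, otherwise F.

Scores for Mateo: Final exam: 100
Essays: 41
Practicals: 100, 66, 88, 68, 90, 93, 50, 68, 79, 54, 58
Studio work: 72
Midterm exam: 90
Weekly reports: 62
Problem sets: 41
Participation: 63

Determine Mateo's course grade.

Practicals: drop 50 → average of remaining 10 = 764/10 = 76.4
Weighted total:
  Final exam 100 × 0.11 = 11
  Essays 41 × 0.05 = 2.05
  Practicals 76.4 × 0.06 = 4.584
  Studio work 72 × 0.18 = 12.96
  Midterm exam 90 × 0.14 = 12.6
  Weekly reports 62 × 0.19 = 11.78
  Problem sets 41 × 0.17 = 6.97
  Participation 63 × 0.1 = 6.3
Sum = 68.244
68.244 is ≥ 68 and < 71 → D+

D+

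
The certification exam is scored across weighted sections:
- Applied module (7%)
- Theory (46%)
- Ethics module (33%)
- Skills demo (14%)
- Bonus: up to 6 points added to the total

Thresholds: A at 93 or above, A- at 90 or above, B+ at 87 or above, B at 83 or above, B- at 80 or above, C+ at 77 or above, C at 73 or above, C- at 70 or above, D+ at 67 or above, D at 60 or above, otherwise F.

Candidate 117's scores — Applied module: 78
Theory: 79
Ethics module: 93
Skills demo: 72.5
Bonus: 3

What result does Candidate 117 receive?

B

Weighted total:
  Applied module 78 × 0.07 = 5.46
  Theory 79 × 0.46 = 36.34
  Ethics module 93 × 0.33 = 30.69
  Skills demo 72.5 × 0.14 = 10.15
Sum = 82.64
Bonus: 82.64 + 3 = 85.64
85.64 is ≥ 83 and < 87 → B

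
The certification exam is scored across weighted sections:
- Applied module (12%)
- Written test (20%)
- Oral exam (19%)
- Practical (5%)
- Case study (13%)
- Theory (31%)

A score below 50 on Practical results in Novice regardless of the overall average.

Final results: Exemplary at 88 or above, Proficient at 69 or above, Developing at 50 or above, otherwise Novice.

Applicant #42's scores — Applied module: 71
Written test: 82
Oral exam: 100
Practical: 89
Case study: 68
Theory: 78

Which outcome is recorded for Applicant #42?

Proficient

Practical score 89 ≥ 50: minimum met.
Weighted total:
  Applied module 71 × 0.12 = 8.52
  Written test 82 × 0.2 = 16.4
  Oral exam 100 × 0.19 = 19
  Practical 89 × 0.05 = 4.45
  Case study 68 × 0.13 = 8.84
  Theory 78 × 0.31 = 24.18
Sum = 81.39
81.39 is ≥ 69 and < 88 → Proficient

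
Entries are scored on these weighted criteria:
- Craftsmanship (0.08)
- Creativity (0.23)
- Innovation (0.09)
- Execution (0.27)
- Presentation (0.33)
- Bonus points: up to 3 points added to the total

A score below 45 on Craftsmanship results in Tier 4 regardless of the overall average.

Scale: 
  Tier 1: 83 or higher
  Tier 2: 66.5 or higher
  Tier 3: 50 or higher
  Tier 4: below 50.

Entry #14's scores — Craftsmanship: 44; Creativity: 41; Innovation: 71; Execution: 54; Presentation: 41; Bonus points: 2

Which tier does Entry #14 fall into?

Tier 4

Craftsmanship score 44 < 45: minimum not met.
Weighted total:
  Craftsmanship 44 × 0.08 = 3.52
  Creativity 41 × 0.23 = 9.43
  Innovation 71 × 0.09 = 6.39
  Execution 54 × 0.27 = 14.58
  Presentation 41 × 0.33 = 13.53
Sum = 47.45
Bonus points: 47.45 + 2 = 49.45
Because the Craftsmanship minimum was not met, the result is Tier 4.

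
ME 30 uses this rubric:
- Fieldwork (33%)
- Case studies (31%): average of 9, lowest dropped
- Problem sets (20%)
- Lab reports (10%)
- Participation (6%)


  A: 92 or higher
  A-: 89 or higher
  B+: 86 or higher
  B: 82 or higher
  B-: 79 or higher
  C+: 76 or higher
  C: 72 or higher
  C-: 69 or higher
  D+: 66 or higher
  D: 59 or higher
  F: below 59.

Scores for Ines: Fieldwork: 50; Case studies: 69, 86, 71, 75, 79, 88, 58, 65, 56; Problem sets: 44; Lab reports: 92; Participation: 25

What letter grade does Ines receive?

Case studies: drop 56 → average of remaining 8 = 591/8 = 73.875
Weighted total:
  Fieldwork 50 × 0.33 = 16.5
  Case studies 73.875 × 0.31 = 22.90125
  Problem sets 44 × 0.2 = 8.8
  Lab reports 92 × 0.1 = 9.2
  Participation 25 × 0.06 = 1.5
Sum = 58.90125
58.90125 < 59 → F

F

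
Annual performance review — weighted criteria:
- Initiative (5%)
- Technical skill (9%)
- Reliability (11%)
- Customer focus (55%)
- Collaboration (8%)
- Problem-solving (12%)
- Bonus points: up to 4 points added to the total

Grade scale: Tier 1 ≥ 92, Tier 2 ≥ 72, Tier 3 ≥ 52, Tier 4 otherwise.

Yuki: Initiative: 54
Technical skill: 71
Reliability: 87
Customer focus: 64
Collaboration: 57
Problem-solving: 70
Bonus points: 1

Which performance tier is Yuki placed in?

Tier 3

Weighted total:
  Initiative 54 × 0.05 = 2.7
  Technical skill 71 × 0.09 = 6.39
  Reliability 87 × 0.11 = 9.57
  Customer focus 64 × 0.55 = 35.2
  Collaboration 57 × 0.08 = 4.56
  Problem-solving 70 × 0.12 = 8.4
Sum = 66.82
Bonus points: 66.82 + 1 = 67.82
67.82 is ≥ 52 and < 72 → Tier 3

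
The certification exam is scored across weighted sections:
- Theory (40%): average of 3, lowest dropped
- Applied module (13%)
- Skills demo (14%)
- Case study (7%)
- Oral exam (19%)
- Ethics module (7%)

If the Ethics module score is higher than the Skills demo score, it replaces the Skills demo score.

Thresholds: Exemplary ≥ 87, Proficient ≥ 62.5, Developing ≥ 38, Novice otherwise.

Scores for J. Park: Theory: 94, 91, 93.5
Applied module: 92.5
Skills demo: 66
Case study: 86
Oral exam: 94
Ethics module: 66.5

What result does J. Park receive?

Exemplary

Theory: drop 91 → average of remaining 2 = 187.5/2 = 93.75
Ethics module (66.5) > Skills demo (66), so Skills demo counts as 66.5.
Weighted total:
  Theory 93.75 × 0.4 = 37.5
  Applied module 92.5 × 0.13 = 12.025
  Skills demo 66.5 × 0.14 = 9.31
  Case study 86 × 0.07 = 6.02
  Oral exam 94 × 0.19 = 17.86
  Ethics module 66.5 × 0.07 = 4.655
Sum = 87.37
87.37 ≥ 87 → Exemplary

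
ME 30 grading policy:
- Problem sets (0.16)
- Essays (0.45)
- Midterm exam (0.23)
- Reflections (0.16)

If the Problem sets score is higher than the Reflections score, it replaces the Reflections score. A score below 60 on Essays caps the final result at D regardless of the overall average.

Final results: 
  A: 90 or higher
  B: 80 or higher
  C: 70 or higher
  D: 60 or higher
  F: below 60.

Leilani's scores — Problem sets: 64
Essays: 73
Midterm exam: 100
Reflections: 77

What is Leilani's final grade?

C

Problem sets (64) ≤ Reflections (77), so Reflections stays at 77.
Essays score 73 ≥ 60: minimum met.
Weighted total:
  Problem sets 64 × 0.16 = 10.24
  Essays 73 × 0.45 = 32.85
  Midterm exam 100 × 0.23 = 23
  Reflections 77 × 0.16 = 12.32
Sum = 78.41
78.41 is ≥ 70 and < 80 → C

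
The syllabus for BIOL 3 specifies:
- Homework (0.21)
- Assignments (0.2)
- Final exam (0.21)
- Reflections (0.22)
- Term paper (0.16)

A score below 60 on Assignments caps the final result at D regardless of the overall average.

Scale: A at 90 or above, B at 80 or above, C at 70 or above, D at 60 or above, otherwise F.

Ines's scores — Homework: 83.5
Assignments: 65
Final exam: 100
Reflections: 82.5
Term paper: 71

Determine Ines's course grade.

B

Assignments score 65 ≥ 60: minimum met.
Weighted total:
  Homework 83.5 × 0.21 = 17.535
  Assignments 65 × 0.2 = 13
  Final exam 100 × 0.21 = 21
  Reflections 82.5 × 0.22 = 18.15
  Term paper 71 × 0.16 = 11.36
Sum = 81.045
81.045 is ≥ 80 and < 90 → B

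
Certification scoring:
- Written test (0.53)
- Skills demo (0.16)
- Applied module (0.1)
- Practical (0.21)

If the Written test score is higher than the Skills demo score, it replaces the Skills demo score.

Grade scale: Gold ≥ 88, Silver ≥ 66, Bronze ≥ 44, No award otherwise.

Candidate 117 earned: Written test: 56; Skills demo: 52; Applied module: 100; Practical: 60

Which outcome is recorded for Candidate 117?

Written test (56) > Skills demo (52), so Skills demo counts as 56.
Weighted total:
  Written test 56 × 0.53 = 29.68
  Skills demo 56 × 0.16 = 8.96
  Applied module 100 × 0.1 = 10
  Practical 60 × 0.21 = 12.6
Sum = 61.24
61.24 is ≥ 44 and < 66 → Bronze

Bronze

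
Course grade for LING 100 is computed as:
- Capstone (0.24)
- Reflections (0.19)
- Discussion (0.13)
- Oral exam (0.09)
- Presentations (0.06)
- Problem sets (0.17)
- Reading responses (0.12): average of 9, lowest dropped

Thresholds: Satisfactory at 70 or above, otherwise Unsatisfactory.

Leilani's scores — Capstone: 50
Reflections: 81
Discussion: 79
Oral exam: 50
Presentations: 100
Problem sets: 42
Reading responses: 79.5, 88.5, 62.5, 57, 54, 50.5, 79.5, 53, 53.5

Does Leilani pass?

Unsatisfactory

Reading responses: drop 50.5 → average of remaining 8 = 527.5/8 = 65.9375
Weighted total:
  Capstone 50 × 0.24 = 12
  Reflections 81 × 0.19 = 15.39
  Discussion 79 × 0.13 = 10.27
  Oral exam 50 × 0.09 = 4.5
  Presentations 100 × 0.06 = 6
  Problem sets 42 × 0.17 = 7.14
  Reading responses 65.9375 × 0.12 = 7.9125
Sum = 63.2125
63.2125 < 70 → Unsatisfactory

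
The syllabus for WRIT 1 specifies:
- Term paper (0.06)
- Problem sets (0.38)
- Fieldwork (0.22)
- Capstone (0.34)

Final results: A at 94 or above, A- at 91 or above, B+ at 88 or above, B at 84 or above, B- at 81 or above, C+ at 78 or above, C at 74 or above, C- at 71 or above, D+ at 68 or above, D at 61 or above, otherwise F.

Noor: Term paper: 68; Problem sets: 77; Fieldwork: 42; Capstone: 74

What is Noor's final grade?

Weighted total:
  Term paper 68 × 0.06 = 4.08
  Problem sets 77 × 0.38 = 29.26
  Fieldwork 42 × 0.22 = 9.24
  Capstone 74 × 0.34 = 25.16
Sum = 67.74
67.74 is ≥ 61 and < 68 → D

D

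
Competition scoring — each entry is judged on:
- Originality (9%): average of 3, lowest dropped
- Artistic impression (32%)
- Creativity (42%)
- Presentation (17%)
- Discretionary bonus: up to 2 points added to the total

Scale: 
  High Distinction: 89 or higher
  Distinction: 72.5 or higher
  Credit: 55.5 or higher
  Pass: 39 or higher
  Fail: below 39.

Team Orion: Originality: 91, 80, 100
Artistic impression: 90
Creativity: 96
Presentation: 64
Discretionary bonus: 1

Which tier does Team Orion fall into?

High Distinction

Originality: drop 80 → average of remaining 2 = 191/2 = 95.5
Weighted total:
  Originality 95.5 × 0.09 = 8.595
  Artistic impression 90 × 0.32 = 28.8
  Creativity 96 × 0.42 = 40.32
  Presentation 64 × 0.17 = 10.88
Sum = 88.595
Discretionary bonus: 88.595 + 1 = 89.595
89.595 ≥ 89 → High Distinction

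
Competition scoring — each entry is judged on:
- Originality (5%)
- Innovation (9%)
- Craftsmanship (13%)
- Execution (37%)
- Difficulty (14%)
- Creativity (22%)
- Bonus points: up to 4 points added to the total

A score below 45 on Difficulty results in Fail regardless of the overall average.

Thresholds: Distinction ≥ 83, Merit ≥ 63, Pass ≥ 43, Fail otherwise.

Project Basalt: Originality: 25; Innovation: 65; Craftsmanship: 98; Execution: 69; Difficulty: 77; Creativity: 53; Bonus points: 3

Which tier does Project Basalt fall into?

Difficulty score 77 ≥ 45: minimum met.
Weighted total:
  Originality 25 × 0.05 = 1.25
  Innovation 65 × 0.09 = 5.85
  Craftsmanship 98 × 0.13 = 12.74
  Execution 69 × 0.37 = 25.53
  Difficulty 77 × 0.14 = 10.78
  Creativity 53 × 0.22 = 11.66
Sum = 67.81
Bonus points: 67.81 + 3 = 70.81
70.81 is ≥ 63 and < 83 → Merit

Merit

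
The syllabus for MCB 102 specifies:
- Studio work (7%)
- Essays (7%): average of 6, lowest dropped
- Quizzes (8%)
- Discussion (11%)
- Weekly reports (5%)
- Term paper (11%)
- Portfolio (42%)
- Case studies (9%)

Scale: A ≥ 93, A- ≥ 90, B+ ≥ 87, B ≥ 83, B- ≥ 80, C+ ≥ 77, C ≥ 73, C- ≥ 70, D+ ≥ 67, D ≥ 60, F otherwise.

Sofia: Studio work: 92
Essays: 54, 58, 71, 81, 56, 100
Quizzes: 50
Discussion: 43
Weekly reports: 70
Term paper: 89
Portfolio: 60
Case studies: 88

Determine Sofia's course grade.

Essays: drop 54 → average of remaining 5 = 366/5 = 73.2
Weighted total:
  Studio work 92 × 0.07 = 6.44
  Essays 73.2 × 0.07 = 5.124
  Quizzes 50 × 0.08 = 4
  Discussion 43 × 0.11 = 4.73
  Weekly reports 70 × 0.05 = 3.5
  Term paper 89 × 0.11 = 9.79
  Portfolio 60 × 0.42 = 25.2
  Case studies 88 × 0.09 = 7.92
Sum = 66.704
66.704 is ≥ 60 and < 67 → D

D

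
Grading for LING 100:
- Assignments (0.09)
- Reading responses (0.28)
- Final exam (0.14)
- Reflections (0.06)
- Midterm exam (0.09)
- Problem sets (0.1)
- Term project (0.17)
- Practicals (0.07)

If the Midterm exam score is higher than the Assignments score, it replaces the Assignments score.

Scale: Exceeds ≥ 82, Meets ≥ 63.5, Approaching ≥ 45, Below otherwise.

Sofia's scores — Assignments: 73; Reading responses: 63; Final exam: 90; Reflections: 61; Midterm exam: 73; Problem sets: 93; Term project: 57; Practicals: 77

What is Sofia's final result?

Midterm exam (73) ≤ Assignments (73), so Assignments stays at 73.
Weighted total:
  Assignments 73 × 0.09 = 6.57
  Reading responses 63 × 0.28 = 17.64
  Final exam 90 × 0.14 = 12.6
  Reflections 61 × 0.06 = 3.66
  Midterm exam 73 × 0.09 = 6.57
  Problem sets 93 × 0.1 = 9.3
  Term project 57 × 0.17 = 9.69
  Practicals 77 × 0.07 = 5.39
Sum = 71.42
71.42 is ≥ 63.5 and < 82 → Meets

Meets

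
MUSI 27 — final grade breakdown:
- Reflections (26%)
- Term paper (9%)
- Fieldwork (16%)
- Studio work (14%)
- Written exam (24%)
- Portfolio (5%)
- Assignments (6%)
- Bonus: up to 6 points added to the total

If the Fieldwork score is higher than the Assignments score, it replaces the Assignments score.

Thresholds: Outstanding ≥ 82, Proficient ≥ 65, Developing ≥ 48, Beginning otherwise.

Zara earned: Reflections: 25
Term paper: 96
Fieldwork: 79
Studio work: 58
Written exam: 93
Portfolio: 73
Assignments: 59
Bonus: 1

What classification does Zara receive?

Fieldwork (79) > Assignments (59), so Assignments counts as 79.
Weighted total:
  Reflections 25 × 0.26 = 6.5
  Term paper 96 × 0.09 = 8.64
  Fieldwork 79 × 0.16 = 12.64
  Studio work 58 × 0.14 = 8.12
  Written exam 93 × 0.24 = 22.32
  Portfolio 73 × 0.05 = 3.65
  Assignments 79 × 0.06 = 4.74
Sum = 66.61
Bonus: 66.61 + 1 = 67.61
67.61 is ≥ 65 and < 82 → Proficient

Proficient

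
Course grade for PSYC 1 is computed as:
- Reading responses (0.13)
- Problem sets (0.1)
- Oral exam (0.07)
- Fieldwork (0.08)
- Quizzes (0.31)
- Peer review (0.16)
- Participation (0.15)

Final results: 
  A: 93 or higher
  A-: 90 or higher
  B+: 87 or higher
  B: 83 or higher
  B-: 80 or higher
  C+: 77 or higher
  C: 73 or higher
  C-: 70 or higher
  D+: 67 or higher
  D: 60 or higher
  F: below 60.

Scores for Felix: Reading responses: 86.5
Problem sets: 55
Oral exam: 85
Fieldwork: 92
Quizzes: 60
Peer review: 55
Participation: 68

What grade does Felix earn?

Weighted total:
  Reading responses 86.5 × 0.13 = 11.245
  Problem sets 55 × 0.1 = 5.5
  Oral exam 85 × 0.07 = 5.95
  Fieldwork 92 × 0.08 = 7.36
  Quizzes 60 × 0.31 = 18.6
  Peer review 55 × 0.16 = 8.8
  Participation 68 × 0.15 = 10.2
Sum = 67.655
67.655 is ≥ 67 and < 70 → D+

D+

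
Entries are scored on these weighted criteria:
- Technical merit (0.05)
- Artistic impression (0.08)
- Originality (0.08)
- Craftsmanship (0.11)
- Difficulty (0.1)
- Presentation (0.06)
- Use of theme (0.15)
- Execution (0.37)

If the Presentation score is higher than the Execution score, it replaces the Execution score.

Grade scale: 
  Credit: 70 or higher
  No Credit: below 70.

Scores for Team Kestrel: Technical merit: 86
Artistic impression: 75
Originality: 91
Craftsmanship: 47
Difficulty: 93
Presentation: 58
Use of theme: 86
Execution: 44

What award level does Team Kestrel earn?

Presentation (58) > Execution (44), so Execution counts as 58.
Weighted total:
  Technical merit 86 × 0.05 = 4.3
  Artistic impression 75 × 0.08 = 6
  Originality 91 × 0.08 = 7.28
  Craftsmanship 47 × 0.11 = 5.17
  Difficulty 93 × 0.1 = 9.3
  Presentation 58 × 0.06 = 3.48
  Use of theme 86 × 0.15 = 12.9
  Execution 58 × 0.37 = 21.46
Sum = 69.89
69.89 < 70 → No Credit

No Credit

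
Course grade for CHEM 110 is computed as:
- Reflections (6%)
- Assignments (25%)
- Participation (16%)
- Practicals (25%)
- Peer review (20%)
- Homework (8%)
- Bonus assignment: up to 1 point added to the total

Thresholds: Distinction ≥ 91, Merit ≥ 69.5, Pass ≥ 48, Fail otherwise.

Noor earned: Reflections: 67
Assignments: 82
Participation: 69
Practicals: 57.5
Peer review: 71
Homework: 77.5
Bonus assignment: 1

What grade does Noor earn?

Merit

Weighted total:
  Reflections 67 × 0.06 = 4.02
  Assignments 82 × 0.25 = 20.5
  Participation 69 × 0.16 = 11.04
  Practicals 57.5 × 0.25 = 14.375
  Peer review 71 × 0.2 = 14.2
  Homework 77.5 × 0.08 = 6.2
Sum = 70.335
Bonus assignment: 70.335 + 1 = 71.335
71.335 is ≥ 69.5 and < 91 → Merit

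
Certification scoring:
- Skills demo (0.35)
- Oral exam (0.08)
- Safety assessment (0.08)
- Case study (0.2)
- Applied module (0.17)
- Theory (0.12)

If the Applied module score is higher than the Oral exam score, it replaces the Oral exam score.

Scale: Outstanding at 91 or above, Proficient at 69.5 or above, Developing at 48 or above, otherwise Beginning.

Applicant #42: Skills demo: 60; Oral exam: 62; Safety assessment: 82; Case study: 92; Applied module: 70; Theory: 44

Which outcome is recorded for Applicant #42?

Applied module (70) > Oral exam (62), so Oral exam counts as 70.
Weighted total:
  Skills demo 60 × 0.35 = 21
  Oral exam 70 × 0.08 = 5.6
  Safety assessment 82 × 0.08 = 6.56
  Case study 92 × 0.2 = 18.4
  Applied module 70 × 0.17 = 11.9
  Theory 44 × 0.12 = 5.28
Sum = 68.74
68.74 is ≥ 48 and < 69.5 → Developing

Developing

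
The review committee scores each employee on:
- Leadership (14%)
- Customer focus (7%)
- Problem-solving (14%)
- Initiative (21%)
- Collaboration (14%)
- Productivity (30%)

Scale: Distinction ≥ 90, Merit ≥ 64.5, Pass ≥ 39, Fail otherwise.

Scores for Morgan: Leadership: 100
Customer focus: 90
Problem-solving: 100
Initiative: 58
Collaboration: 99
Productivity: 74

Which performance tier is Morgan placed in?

Merit

Weighted total:
  Leadership 100 × 0.14 = 14
  Customer focus 90 × 0.07 = 6.3
  Problem-solving 100 × 0.14 = 14
  Initiative 58 × 0.21 = 12.18
  Collaboration 99 × 0.14 = 13.86
  Productivity 74 × 0.3 = 22.2
Sum = 82.54
82.54 is ≥ 64.5 and < 90 → Merit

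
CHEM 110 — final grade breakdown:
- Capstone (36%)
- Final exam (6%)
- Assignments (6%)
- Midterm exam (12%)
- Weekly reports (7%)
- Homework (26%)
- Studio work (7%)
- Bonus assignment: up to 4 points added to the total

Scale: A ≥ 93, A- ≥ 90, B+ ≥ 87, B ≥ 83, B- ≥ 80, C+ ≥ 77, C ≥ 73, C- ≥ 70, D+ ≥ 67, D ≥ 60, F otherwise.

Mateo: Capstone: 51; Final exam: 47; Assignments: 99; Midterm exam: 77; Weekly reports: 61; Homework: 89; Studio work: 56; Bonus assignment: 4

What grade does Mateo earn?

C-

Weighted total:
  Capstone 51 × 0.36 = 18.36
  Final exam 47 × 0.06 = 2.82
  Assignments 99 × 0.06 = 5.94
  Midterm exam 77 × 0.12 = 9.24
  Weekly reports 61 × 0.07 = 4.27
  Homework 89 × 0.26 = 23.14
  Studio work 56 × 0.07 = 3.92
Sum = 67.69
Bonus assignment: 67.69 + 4 = 71.69
71.69 is ≥ 70 and < 73 → C-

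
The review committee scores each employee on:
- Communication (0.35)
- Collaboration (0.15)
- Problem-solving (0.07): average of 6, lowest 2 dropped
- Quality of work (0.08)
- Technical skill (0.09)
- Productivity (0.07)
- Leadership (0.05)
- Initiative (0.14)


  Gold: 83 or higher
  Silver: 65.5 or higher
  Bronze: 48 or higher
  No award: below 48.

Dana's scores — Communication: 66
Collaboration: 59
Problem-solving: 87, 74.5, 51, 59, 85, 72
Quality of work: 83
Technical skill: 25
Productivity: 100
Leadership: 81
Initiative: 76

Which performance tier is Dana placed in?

Silver

Problem-solving: drop 51, 59 → average of remaining 4 = 318.5/4 = 79.625
Weighted total:
  Communication 66 × 0.35 = 23.1
  Collaboration 59 × 0.15 = 8.85
  Problem-solving 79.625 × 0.07 = 5.57375
  Quality of work 83 × 0.08 = 6.64
  Technical skill 25 × 0.09 = 2.25
  Productivity 100 × 0.07 = 7
  Leadership 81 × 0.05 = 4.05
  Initiative 76 × 0.14 = 10.64
Sum = 68.10375
68.10375 is ≥ 65.5 and < 83 → Silver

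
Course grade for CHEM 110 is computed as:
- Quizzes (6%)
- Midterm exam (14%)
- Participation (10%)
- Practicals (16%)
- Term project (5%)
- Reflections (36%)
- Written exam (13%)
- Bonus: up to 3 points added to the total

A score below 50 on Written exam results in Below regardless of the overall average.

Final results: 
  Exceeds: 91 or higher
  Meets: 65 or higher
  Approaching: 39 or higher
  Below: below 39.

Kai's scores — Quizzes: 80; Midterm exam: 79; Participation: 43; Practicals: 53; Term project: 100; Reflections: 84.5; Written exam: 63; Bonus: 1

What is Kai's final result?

Written exam score 63 ≥ 50: minimum met.
Weighted total:
  Quizzes 80 × 0.06 = 4.8
  Midterm exam 79 × 0.14 = 11.06
  Participation 43 × 0.1 = 4.3
  Practicals 53 × 0.16 = 8.48
  Term project 100 × 0.05 = 5
  Reflections 84.5 × 0.36 = 30.42
  Written exam 63 × 0.13 = 8.19
Sum = 72.25
Bonus: 72.25 + 1 = 73.25
73.25 is ≥ 65 and < 91 → Meets

Meets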